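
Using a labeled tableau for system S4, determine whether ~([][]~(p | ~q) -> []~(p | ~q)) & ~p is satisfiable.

Unsatisfiable

1. ~([][]~(p | ~q) -> []~(p | ~q)) & ~p, w0
2. ~([][]~(p | ~q) -> []~(p | ~q)), w0   [&-rule on 1]
3. ~p, w0   [&-rule on 1]
4. [][]~(p | ~q), w0   [~->-rule on 2]
5. ~[]~(p | ~q), w0   [~->-rule on 2]
6. []~(p | ~q), w0   [[]-rule on 4 via w0Rw0]
7. ~(p | ~q), w0   [[]-rule on 6 via w0Rw0]
8. q, w0   [~|-rule on 7]
9. p | ~q, w1   [~[]-rule on 5: fresh world w1, w0Rw1]
10. []~(p | ~q), w1   [[]-rule on 4 via w0Rw1]
11. ~(p | ~q), w1   [[]-rule on 6 via w0Rw1]
12. ~p, w1   [~|-rule on 11]
13. q, w1   [~|-rule on 11]
14. ~q, w1   [|-rule on 9 (branches; this branch)]
Accessibility: w0Rw0, w0Rw1, w1Rw1
Branch closes: q and ~q both at w1.
All branches of the tableau close; one closing branch shown above.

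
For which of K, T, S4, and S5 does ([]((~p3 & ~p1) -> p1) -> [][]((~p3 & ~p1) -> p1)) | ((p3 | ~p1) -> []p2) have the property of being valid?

S4-tableau for the negation ~(([]((~p3 & ~p1) -> p1) -> [][]((~p3 & ~p1) -> p1)) | ((p3 | ~p1) -> []p2)):
1. ~(([]((~p3 & ~p1) -> p1) -> [][]((~p3 & ~p1) -> p1)) | ((p3 | ~p1) -> []p2)), w0
2. ~([]((~p3 & ~p1) -> p1) -> [][]((~p3 & ~p1) -> p1)), w0
3. ~((p3 | ~p1) -> []p2), w0
4. []((~p3 & ~p1) -> p1), w0
5. ~[][]((~p3 & ~p1) -> p1), w0
6. p3 | ~p1, w0
7. ~[]p2, w0
8. (~p3 & ~p1) -> p1, w0
9. ~p1, w0
10. ~(~p3 & ~p1), w0
11. p3, w0
12. ~[]((~p3 & ~p1) -> p1), w1
13. (~p3 & ~p1) -> p1, w1
14. ~(~p3 & ~p1), w1
15. p1, w1
16. ~p2, w2
17. (~p3 & ~p1) -> p1, w2
18. ~(~p3 & ~p1), w2
19. p1, w2
20. ~((~p3 & ~p1) -> p1), w3
21. ~p3 & ~p1, w3
22. ~p1, w3
23. ~p3, w3
24. (~p3 & ~p1) -> p1, w3
25. ~(~p3 & ~p1), w3
26. p1, w3
Accessibility: w0Rw0, w0Rw1, w0Rw2, w0Rw3, w1Rw1, w1Rw3, w2Rw2, w3Rw3
Branch closes: p1 and ~p1 both at w3.
Every branch closes (one shown): valid in S4, hence also in S5 (every theorem of S4 is a theorem of S5).
T-tableau for the negation ~(([]((~p3 & ~p1) -> p1) -> [][]((~p3 & ~p1) -> p1)) | ((p3 | ~p1) -> []p2)):
1. ~(([]((~p3 & ~p1) -> p1) -> [][]((~p3 & ~p1) -> p1)) | ((p3 | ~p1) -> []p2)), w0
2. ~([]((~p3 & ~p1) -> p1) -> [][]((~p3 & ~p1) -> p1)), w0
3. ~((p3 | ~p1) -> []p2), w0
4. []((~p3 & ~p1) -> p1), w0
5. ~[][]((~p3 & ~p1) -> p1), w0
6. p3 | ~p1, w0
7. ~[]p2, w0
8. (~p3 & ~p1) -> p1, w0
9. ~p1, w0
10. ~(~p3 & ~p1), w0
11. p3, w0
12. ~[]((~p3 & ~p1) -> p1), w1
13. (~p3 & ~p1) -> p1, w1
14. p1, w1
15. ~p2, w2
16. (~p3 & ~p1) -> p1, w2
17. p1, w2
18. ~((~p3 & ~p1) -> p1), w3
19. ~p3 & ~p1, w3
20. ~p1, w3
21. ~p3, w3
Accessibility: w0Rw0, w0Rw1, w0Rw2, w1Rw1, w1Rw3, w2Rw2, w3Rw3
Complete open branch: countermodel on a T-frame, so not valid in T, nor in K (the same frame is also a K-frame).

S4, S5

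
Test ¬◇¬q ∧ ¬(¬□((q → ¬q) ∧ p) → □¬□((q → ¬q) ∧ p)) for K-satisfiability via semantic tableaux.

1. ¬◇¬q ∧ ¬(¬□((q → ¬q) ∧ p) → □¬□((q → ¬q) ∧ p)), w0
2. ¬◇¬q, w0   [∧-rule on 1]
3. ¬(¬□((q → ¬q) ∧ p) → □¬□((q → ¬q) ∧ p)), w0   [∧-rule on 1]
4. ¬□((q → ¬q) ∧ p), w0   [¬→-rule on 3]
5. ¬□¬□((q → ¬q) ∧ p), w0   [¬→-rule on 3]
6. ¬((q → ¬q) ∧ p), w1   [¬□-rule on 4: fresh world w1, w0Rw1]
7. q, w1   [¬◇-rule on 2 via w0Rw1]
8. ¬p, w1   [¬∧-rule on 6 (branches; this branch)]
9. □((q → ¬q) ∧ p), w2   [¬□-rule on 5: fresh world w2, w0Rw2]
10. q, w2   [¬◇-rule on 2 via w0Rw2]
Accessibility: w0Rw1, w0Rw2

Satisfiable (open branch found)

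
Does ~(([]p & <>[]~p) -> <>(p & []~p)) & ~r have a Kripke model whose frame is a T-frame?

Unsatisfiable

1. ~(([]p & <>[]~p) -> <>(p & []~p)) & ~r, u
2. ~(([]p & <>[]~p) -> <>(p & []~p)), u   [&-rule on 1]
3. ~r, u   [&-rule on 1]
4. []p & <>[]~p, u   [~->-rule on 2]
5. ~<>(p & []~p), u   [~->-rule on 2]
6. []p, u   [&-rule on 4]
7. <>[]~p, u   [&-rule on 4]
8. ~(p & []~p), u   [~<>-rule on 5 via uRu]
9. p, u   [[]-rule on 6 via uRu]
10. ~[]~p, u   [~&-rule on 8 (branches; this branch)]
11. []~p, v   [<>-rule on 7: fresh world v, uRv]
12. ~(p & []~p), v   [~<>-rule on 5 via uRv]
13. p, v   [[]-rule on 6 via uRv]
14. ~p, v   [[]-rule on 11 via vRv]
Accessibility: uRu, uRv, vRv
Branch closes: p and ~p both at v.
All branches of the tableau close; one closing branch shown above.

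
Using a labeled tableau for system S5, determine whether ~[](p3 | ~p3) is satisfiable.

1. ~[](p3 | ~p3), u
2. ~(p3 | ~p3), v
3. ~p3, v
4. p3, v
Accessibility: uRu, uRv, vRu, vRv
Branch closes: p3 and ~p3 both at v.
(One branch shown.) All branches close.

No, unsatisfiable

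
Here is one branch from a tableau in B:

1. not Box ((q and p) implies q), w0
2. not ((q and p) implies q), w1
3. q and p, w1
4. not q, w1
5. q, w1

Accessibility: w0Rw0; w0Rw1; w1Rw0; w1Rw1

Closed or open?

Both q and not q appear at w1.

Closed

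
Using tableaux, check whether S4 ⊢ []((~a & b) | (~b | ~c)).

Tableau for the negation ~[]((~a & b) | (~b | ~c)):
1. ~[]((~a & b) | (~b | ~c)), u
2. ~((~a & b) | (~b | ~c)), v
3. ~(~a & b), v
4. ~(~b | ~c), v
5. b, v
6. c, v
7. a, v
Accessibility: uRu, uRv, vRv
The negation has an open branch (countermodel exists).

No, not valid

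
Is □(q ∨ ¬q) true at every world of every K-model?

Tableau for the negation ¬□(q ∨ ¬q):
1. ¬□(q ∨ ¬q), u
2. ¬(q ∨ ¬q), v
3. ¬q, v
4. q, v
Accessibility: uRv
Branch closes: q and ¬q both at v.
All branches of the negation close; one closing branch shown above.

Yes, valid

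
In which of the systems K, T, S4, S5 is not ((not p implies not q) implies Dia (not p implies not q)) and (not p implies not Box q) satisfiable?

K

T-tableau for the formula:
1. not ((not p implies not q) implies Dia (not p implies not q)) and (not p implies not Box q), u
2. not ((not p implies not q) implies Dia (not p implies not q)), u   [and-rule on 1]
3. not p implies not Box q, u   [and-rule on 1]
4. not p implies not q, u   [neg-implies-rule on 2]
5. not Dia (not p implies not q), u   [neg-implies-rule on 2]
6. not (not p implies not q), u   [neg-Dia-rule on 5 via uRu]
7. not p, u   [neg-implies-rule on 6]
8. q, u   [neg-implies-rule on 6]
9. not Box q, u   [implies-rule on 3 (branches; this branch)]
10. not q, u   [implies-rule on 4 (branches; this branch)]
Accessibility: uRu
Branch closes: q and not q both at u.
Every branch closes (one shown): unsatisfiable in T, hence also in S4, S5 (every S4/S5-frame is a T-frame).
K-tableau for the formula:
1. not ((not p implies not q) implies Dia (not p implies not q)) and (not p implies not Box q), u
2. not ((not p implies not q) implies Dia (not p implies not q)), u   [and-rule on 1]
3. not p implies not Box q, u   [and-rule on 1]
4. not p implies not q, u   [neg-implies-rule on 2]
5. not Dia (not p implies not q), u   [neg-implies-rule on 2]
6. p, u   [implies-rule on 3 (branches; this branch)]
7. not q, u   [implies-rule on 4 (branches; this branch)]
Complete open branch: satisfiable in K.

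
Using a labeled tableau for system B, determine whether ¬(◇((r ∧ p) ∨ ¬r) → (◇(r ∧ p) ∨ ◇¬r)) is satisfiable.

No, unsatisfiable

1. ¬(◇((r ∧ p) ∨ ¬r) → (◇(r ∧ p) ∨ ◇¬r)), 0
2. ◇((r ∧ p) ∨ ¬r), 0
3. ¬(◇(r ∧ p) ∨ ◇¬r), 0
4. ¬◇(r ∧ p), 0
5. ¬◇¬r, 0
6. ¬(r ∧ p), 0
7. r, 0
8. ¬p, 0
9. (r ∧ p) ∨ ¬r, 1
10. ¬(r ∧ p), 1
11. r, 1
12. r ∧ p, 1
13. p, 1
14. ¬p, 1
Accessibility: 0R0, 0R1, 1R0, 1R1
Branch closes: p and ¬p both at 1.
All branches of the tableau close; one closing branch shown above.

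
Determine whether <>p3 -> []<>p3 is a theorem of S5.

Yes, valid

Tableau for the negation ~(<>p3 -> []<>p3):
1. ~(<>p3 -> []<>p3), 0
2. <>p3, 0
3. ~[]<>p3, 0
4. p3, 1
5. ~<>p3, 2
6. ~p3, 0
7. ~p3, 1
Accessibility: 0R0, 0R1, 0R2, 1R0, 1R1, 1R2, 2R0, 2R1, 2R2
Branch closes: p3 and ~p3 both at 1.
All branches of the negation close; one closing branch shown above.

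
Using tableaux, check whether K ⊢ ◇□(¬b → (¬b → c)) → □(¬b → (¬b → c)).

Tableau for the negation ¬(◇□(¬b → (¬b → c)) → □(¬b → (¬b → c))):
1. ¬(◇□(¬b → (¬b → c)) → □(¬b → (¬b → c))), w0
2. ◇□(¬b → (¬b → c)), w0   [¬→-rule on 1]
3. ¬□(¬b → (¬b → c)), w0   [¬→-rule on 1]
4. □(¬b → (¬b → c)), w1   [◇-rule on 2: fresh world w1, w0Rw1]
5. ¬(¬b → (¬b → c)), w2   [¬□-rule on 3: fresh world w2, w0Rw2]
6. ¬b, w2   [¬→-rule on 5]
7. ¬(¬b → c), w2   [¬→-rule on 5]
8. ¬c, w2   [¬→-rule on 7]
Accessibility: w0Rw1, w0Rw2
The negation has an open branch (countermodel exists).

No, not valid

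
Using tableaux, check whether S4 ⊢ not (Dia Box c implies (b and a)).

Not valid

Tableau for the negation Dia Box c implies (b and a):
1. Dia Box c implies (b and a), u
2. b and a, u
3. b, u
4. a, u
Accessibility: uRu
The negation has an open branch (countermodel exists).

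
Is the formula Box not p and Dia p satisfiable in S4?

Unsatisfiable

1. Box not p and Dia p, 0
2. Box not p, 0
3. Dia p, 0
4. not p, 0
5. p, 1
6. not p, 1
Accessibility: 0R0, 0R1, 1R1
Branch closes: p and not p both at 1.
(One branch shown.) All branches close.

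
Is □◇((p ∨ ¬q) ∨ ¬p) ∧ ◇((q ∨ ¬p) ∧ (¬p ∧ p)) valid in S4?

No, not valid

Tableau for the negation ¬(□◇((p ∨ ¬q) ∨ ¬p) ∧ ◇((q ∨ ¬p) ∧ (¬p ∧ p))):
1. ¬(□◇((p ∨ ¬q) ∨ ¬p) ∧ ◇((q ∨ ¬p) ∧ (¬p ∧ p))), u
2. ¬◇((q ∨ ¬p) ∧ (¬p ∧ p)), u   [¬∧-rule on 1 (branches; this branch)]
3. ¬((q ∨ ¬p) ∧ (¬p ∧ p)), u   [¬◇-rule on 2 via uRu]
4. ¬(¬p ∧ p), u   [¬∧-rule on 3 (branches; this branch)]
5. ¬p, u   [¬∧-rule on 4 (branches; this branch)]
Accessibility: uRu
The negation has an open branch (countermodel exists).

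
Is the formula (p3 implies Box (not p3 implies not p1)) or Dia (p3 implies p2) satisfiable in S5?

1. (p3 implies Box (not p3 implies not p1)) or Dia (p3 implies p2), u
2. Dia (p3 implies p2), u   [or-rule on 1 (branches; this branch)]
3. p3 implies p2, v   [Dia-rule on 2: fresh world v, uRv]
4. p2, v   [implies-rule on 3 (branches; this branch)]
Accessibility: uRu, uRv, vRu, vRv

Satisfiable (open branch found)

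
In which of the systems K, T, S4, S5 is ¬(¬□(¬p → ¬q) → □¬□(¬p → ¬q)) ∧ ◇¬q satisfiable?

K, T, S4

S4-tableau for the formula:
1. ¬(¬□(¬p → ¬q) → □¬□(¬p → ¬q)) ∧ ◇¬q, u
2. ¬(¬□(¬p → ¬q) → □¬□(¬p → ¬q)), u
3. ◇¬q, u
4. ¬□(¬p → ¬q), u
5. ¬□¬□(¬p → ¬q), u
6. ¬q, v
7. ¬(¬p → ¬q), w
8. ¬p, w
9. q, w
10. □(¬p → ¬q), x
11. ¬p → ¬q, x
12. ¬q, x
Accessibility: uRu, uRv, uRw, uRx, vRv, wRw, xRx
Complete open branch: satisfiable in S4, hence also in K, T (this S4-model is also a K-model and a T-model).
S5-tableau for the formula:
1. ¬(¬□(¬p → ¬q) → □¬□(¬p → ¬q)) ∧ ◇¬q, u
2. ¬(¬□(¬p → ¬q) → □¬□(¬p → ¬q)), u
3. ◇¬q, u
4. ¬□(¬p → ¬q), u
5. ¬□¬□(¬p → ¬q), u
6. ¬q, v
7. ¬(¬p → ¬q), w
8. ¬p, w
9. q, w
10. □(¬p → ¬q), x
11. ¬p → ¬q, u
12. ¬p → ¬q, v
13. ¬p → ¬q, w
14. ¬p → ¬q, x
15. ¬q, u
16. ¬q, w
Accessibility: uRu, uRv, uRw, uRx, vRu, vRv, vRw, vRx, wRu, wRv, wRw, wRx, xRu, xRv, xRw, xRx
Branch closes: q and ¬q both at w.
Every branch closes (one shown): unsatisfiable in S5.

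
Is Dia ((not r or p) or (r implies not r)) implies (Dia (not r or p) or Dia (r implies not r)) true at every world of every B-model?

Tableau for the negation not (Dia ((not r or p) or (r implies not r)) implies (Dia (not r or p) or Dia (r implies not r))):
1. not (Dia ((not r or p) or (r implies not r)) implies (Dia (not r or p) or Dia (r implies not r))), w0
2. Dia ((not r or p) or (r implies not r)), w0   [neg-implies-rule on 1]
3. not (Dia (not r or p) or Dia (r implies not r)), w0   [neg-implies-rule on 1]
4. not Dia (not r or p), w0   [neg-or-rule on 3]
5. not Dia (r implies not r), w0   [neg-or-rule on 3]
6. not (not r or p), w0   [neg-Dia-rule on 4 via w0Rw0]
7. r, w0   [neg-or-rule on 6]
8. not p, w0   [neg-or-rule on 6]
9. not (r implies not r), w0   [neg-Dia-rule on 5 via w0Rw0]
10. (not r or p) or (r implies not r), w1   [Dia-rule on 2: fresh world w1, w0Rw1]
11. not (not r or p), w1   [neg-Dia-rule on 4 via w0Rw1]
12. r, w1   [neg-or-rule on 11]
13. not p, w1   [neg-or-rule on 11]
14. not (r implies not r), w1   [neg-Dia-rule on 5 via w0Rw1]
15. r implies not r, w1   [or-rule on 10 (branches; this branch)]
16. not r, w1   [implies-rule on 15 (branches; this branch)]
Accessibility: w0Rw0, w0Rw1, w1Rw0, w1Rw1
Branch closes: r and not r both at w1.
All branches of the negation close; one closing branch shown above.

Valid in B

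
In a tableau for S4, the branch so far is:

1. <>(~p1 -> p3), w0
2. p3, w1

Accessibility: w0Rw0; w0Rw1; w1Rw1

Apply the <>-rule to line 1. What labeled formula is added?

a fresh world w2 with w0Rw2, and ~p1 -> p3 at w2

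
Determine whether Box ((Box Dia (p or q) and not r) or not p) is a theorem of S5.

Invalid (countermodel exists)

Tableau for the negation not Box ((Box Dia (p or q) and not r) or not p):
1. not Box ((Box Dia (p or q) and not r) or not p), w0
2. not ((Box Dia (p or q) and not r) or not p), w1   [neg-Box-rule on 1: fresh world w1, w0Rw1]
3. not (Box Dia (p or q) and not r), w1   [neg-or-rule on 2]
4. p, w1   [neg-or-rule on 2]
5. r, w1   [neg-and-rule on 3 (branches; this branch)]
Accessibility: w0Rw0, w0Rw1, w1Rw0, w1Rw1
The negation has an open branch (countermodel exists).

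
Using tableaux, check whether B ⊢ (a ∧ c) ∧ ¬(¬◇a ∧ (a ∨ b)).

Tableau for the negation ¬((a ∧ c) ∧ ¬(¬◇a ∧ (a ∨ b))):
1. ¬((a ∧ c) ∧ ¬(¬◇a ∧ (a ∨ b))), u
2. ¬◇a ∧ (a ∨ b), u
3. ¬◇a, u
4. a ∨ b, u
5. ¬a, u
6. b, u
Accessibility: uRu
The negation has an open branch (countermodel exists).

Not valid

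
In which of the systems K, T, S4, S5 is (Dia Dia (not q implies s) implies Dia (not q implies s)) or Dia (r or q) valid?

S4, S5

S4-tableau for the negation not ((Dia Dia (not q implies s) implies Dia (not q implies s)) or Dia (r or q)):
1. not ((Dia Dia (not q implies s) implies Dia (not q implies s)) or Dia (r or q)), w0
2. not (Dia Dia (not q implies s) implies Dia (not q implies s)), w0
3. not Dia (r or q), w0
4. Dia Dia (not q implies s), w0
5. not Dia (not q implies s), w0
6. not (r or q), w0
7. not r, w0
8. not q, w0
9. not (not q implies s), w0
10. not s, w0
11. Dia (not q implies s), w1
12. not (r or q), w1
13. not r, w1
14. not q, w1
15. not (not q implies s), w1
16. not s, w1
17. not q implies s, w2
18. not (r or q), w2
19. not r, w2
20. not q, w2
21. not (not q implies s), w2
22. not s, w2
23. s, w2
Accessibility: w0Rw0, w0Rw1, w0Rw2, w1Rw1, w1Rw2, w2Rw2
Branch closes: s and not s both at w2.
Every branch closes (one shown): valid in S4, hence also in S5 (every theorem of S4 is a theorem of S5).
T-tableau for the negation not ((Dia Dia (not q implies s) implies Dia (not q implies s)) or Dia (r or q)):
1. not ((Dia Dia (not q implies s) implies Dia (not q implies s)) or Dia (r or q)), w0
2. not (Dia Dia (not q implies s) implies Dia (not q implies s)), w0
3. not Dia (r or q), w0
4. Dia Dia (not q implies s), w0
5. not Dia (not q implies s), w0
6. not (r or q), w0
7. not r, w0
8. not q, w0
9. not (not q implies s), w0
10. not s, w0
11. Dia (not q implies s), w1
12. not (r or q), w1
13. not r, w1
14. not q, w1
15. not (not q implies s), w1
16. not s, w1
17. not q implies s, w2
18. s, w2
Accessibility: w0Rw0, w0Rw1, w1Rw1, w1Rw2, w2Rw2
Complete open branch: countermodel on a T-frame, so not valid in T, nor in K (the same frame is also a K-frame).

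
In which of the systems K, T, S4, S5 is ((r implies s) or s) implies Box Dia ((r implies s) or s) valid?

S5

S5-tableau for the negation not (((r implies s) or s) implies Box Dia ((r implies s) or s)):
1. not (((r implies s) or s) implies Box Dia ((r implies s) or s)), w0
2. (r implies s) or s, w0   [neg-implies-rule on 1]
3. not Box Dia ((r implies s) or s), w0   [neg-implies-rule on 1]
4. r implies s, w0   [or-rule on 2 (branches; this branch)]
5. not r, w0   [implies-rule on 4 (branches; this branch)]
6. not Dia ((r implies s) or s), w1   [neg-Box-rule on 3: fresh world w1, w0Rw1]
7. not ((r implies s) or s), w0   [neg-Dia-rule on 6 via w1Rw0]
8. not (r implies s), w0   [neg-or-rule on 7]
9. not s, w0   [neg-or-rule on 7]
10. r, w0   [neg-implies-rule on 8]
Accessibility: w0Rw0, w0Rw1, w1Rw0, w1Rw1
Branch closes: r and not r both at w0.
Every branch closes (one shown): valid in S5.
S4-tableau for the negation not (((r implies s) or s) implies Box Dia ((r implies s) or s)):
1. not (((r implies s) or s) implies Box Dia ((r implies s) or s)), w0
2. (r implies s) or s, w0   [neg-implies-rule on 1]
3. not Box Dia ((r implies s) or s), w0   [neg-implies-rule on 1]
4. s, w0   [or-rule on 2 (branches; this branch)]
5. not Dia ((r implies s) or s), w1   [neg-Box-rule on 3: fresh world w1, w0Rw1]
6. not ((r implies s) or s), w1   [neg-Dia-rule on 5 via w1Rw1]
7. not (r implies s), w1   [neg-or-rule on 6]
8. not s, w1   [neg-or-rule on 6]
9. r, w1   [neg-implies-rule on 7]
Accessibility: w0Rw0, w0Rw1, w1Rw1
Complete open branch: countermodel on an S4-frame, so not valid in S4, nor in K, T (the same frame is also a K-frame and a T-frame).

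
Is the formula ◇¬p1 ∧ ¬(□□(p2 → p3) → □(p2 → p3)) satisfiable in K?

1. ◇¬p1 ∧ ¬(□□(p2 → p3) → □(p2 → p3)), u
2. ◇¬p1, u
3. ¬(□□(p2 → p3) → □(p2 → p3)), u
4. □□(p2 → p3), u
5. ¬□(p2 → p3), u
6. ¬p1, v
7. □(p2 → p3), v
8. ¬(p2 → p3), w
9. p2, w
10. ¬p3, w
11. □(p2 → p3), w
Accessibility: uRv, uRw

Yes, satisfiable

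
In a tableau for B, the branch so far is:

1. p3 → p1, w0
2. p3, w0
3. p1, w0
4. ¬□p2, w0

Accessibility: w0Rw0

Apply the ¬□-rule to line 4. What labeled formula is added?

a fresh world w1 with w0Rw1, and ¬p2 at w1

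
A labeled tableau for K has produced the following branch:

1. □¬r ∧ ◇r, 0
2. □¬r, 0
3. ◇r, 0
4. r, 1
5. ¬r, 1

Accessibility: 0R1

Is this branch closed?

Both r and ¬r appear at 1.

Yes, closed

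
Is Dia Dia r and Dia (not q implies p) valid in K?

Tableau for the negation not (Dia Dia r and Dia (not q implies p)):
1. not (Dia Dia r and Dia (not q implies p)), 0
2. not Dia (not q implies p), 0   [neg-and-rule on 1 (branches; this branch)]
The negation has an open branch (countermodel exists).

Invalid (countermodel exists)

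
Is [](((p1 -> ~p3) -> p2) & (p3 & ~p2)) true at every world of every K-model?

Not valid

Tableau for the negation ~[](((p1 -> ~p3) -> p2) & (p3 & ~p2)):
1. ~[](((p1 -> ~p3) -> p2) & (p3 & ~p2)), 0
2. ~(((p1 -> ~p3) -> p2) & (p3 & ~p2)), 1
3. ~(p3 & ~p2), 1
4. p2, 1
Accessibility: 0R1
The negation has an open branch (countermodel exists).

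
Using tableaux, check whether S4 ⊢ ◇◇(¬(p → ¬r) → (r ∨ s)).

Tableau for the negation ¬◇◇(¬(p → ¬r) → (r ∨ s)):
1. ¬◇◇(¬(p → ¬r) → (r ∨ s)), u
2. ¬◇(¬(p → ¬r) → (r ∨ s)), u
3. ¬(¬(p → ¬r) → (r ∨ s)), u
4. ¬(p → ¬r), u
5. ¬(r ∨ s), u
6. p, u
7. r, u
8. ¬r, u
9. ¬s, u
Accessibility: uRu
Branch closes: r and ¬r both at u.
Every branch of the negation's tableau closes; the branch above is one of them.

Valid in S4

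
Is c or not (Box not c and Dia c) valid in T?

Yes, valid

Tableau for the negation not (c or not (Box not c and Dia c)):
1. not (c or not (Box not c and Dia c)), 0
2. not c, 0
3. Box not c and Dia c, 0
4. Box not c, 0
5. Dia c, 0
6. c, 1
7. not c, 1
Accessibility: 0R0, 0R1, 1R1
Branch closes: c and not c both at 1.
Every branch of the negation's tableau closes; the branch above is one of them.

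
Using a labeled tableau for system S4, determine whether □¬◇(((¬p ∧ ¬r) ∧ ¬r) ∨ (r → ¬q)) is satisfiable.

Satisfiable

1. □¬◇(((¬p ∧ ¬r) ∧ ¬r) ∨ (r → ¬q)), w0
2. ¬◇(((¬p ∧ ¬r) ∧ ¬r) ∨ (r → ¬q)), w0
3. ¬(((¬p ∧ ¬r) ∧ ¬r) ∨ (r → ¬q)), w0
4. ¬((¬p ∧ ¬r) ∧ ¬r), w0
5. ¬(r → ¬q), w0
6. r, w0
7. q, w0
Accessibility: w0Rw0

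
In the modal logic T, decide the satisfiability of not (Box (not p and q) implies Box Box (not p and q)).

1. not (Box (not p and q) implies Box Box (not p and q)), w0
2. Box (not p and q), w0
3. not Box Box (not p and q), w0
4. not p and q, w0
5. not p, w0
6. q, w0
7. not Box (not p and q), w1
8. not p and q, w1
9. not p, w1
10. q, w1
11. not (not p and q), w2
12. not q, w2
Accessibility: w0Rw0, w0Rw1, w1Rw1, w1Rw2, w2Rw2

Satisfiable (open branch found)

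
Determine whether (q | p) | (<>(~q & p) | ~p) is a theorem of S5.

Valid in S5

Tableau for the negation ~((q | p) | (<>(~q & p) | ~p)):
1. ~((q | p) | (<>(~q & p) | ~p)), w0
2. ~(q | p), w0
3. ~(<>(~q & p) | ~p), w0
4. ~q, w0
5. ~p, w0
6. ~<>(~q & p), w0
7. p, w0
Accessibility: w0Rw0
Branch closes: p and ~p both at w0.
All branches of the negation close; one closing branch shown above.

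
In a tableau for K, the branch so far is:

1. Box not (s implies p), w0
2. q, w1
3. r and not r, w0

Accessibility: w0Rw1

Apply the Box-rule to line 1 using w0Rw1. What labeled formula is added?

not (s implies p), w1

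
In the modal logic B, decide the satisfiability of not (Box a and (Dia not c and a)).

1. not (Box a and (Dia not c and a)), u
2. not (Dia not c and a), u
3. not a, u
Accessibility: uRu

Yes, satisfiable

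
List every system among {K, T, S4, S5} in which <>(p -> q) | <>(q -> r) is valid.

T, S4, S5

T-tableau for the negation ~(<>(p -> q) | <>(q -> r)):
1. ~(<>(p -> q) | <>(q -> r)), u
2. ~<>(p -> q), u
3. ~<>(q -> r), u
4. ~(p -> q), u
5. p, u
6. ~q, u
7. ~(q -> r), u
8. q, u
9. ~r, u
Accessibility: uRu
Branch closes: q and ~q both at u.
Every branch closes (one shown): valid in T, hence also in S4, S5 (every theorem of T is a theorem of S4 and S5).
K-tableau for the negation ~(<>(p -> q) | <>(q -> r)):
1. ~(<>(p -> q) | <>(q -> r)), u
2. ~<>(p -> q), u
3. ~<>(q -> r), u
Complete open branch: countermodel on a K-frame, so not valid in K.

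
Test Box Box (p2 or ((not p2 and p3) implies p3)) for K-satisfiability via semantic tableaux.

1. Box Box (p2 or ((not p2 and p3) implies p3)), u

Yes, satisfiable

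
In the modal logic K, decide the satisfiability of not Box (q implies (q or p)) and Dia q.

1. not Box (q implies (q or p)) and Dia q, w0
2. not Box (q implies (q or p)), w0
3. Dia q, w0
4. not (q implies (q or p)), w1
5. q, w1
6. not (q or p), w1
7. not q, w1
8. not p, w1
Accessibility: w0Rw1
Branch closes: q and not q both at w1.
All branches of the tableau close; one closing branch shown above.

Unsatisfiable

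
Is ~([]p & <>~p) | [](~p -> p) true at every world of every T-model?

Tableau for the negation ~(~([]p & <>~p) | [](~p -> p)):
1. ~(~([]p & <>~p) | [](~p -> p)), w0
2. []p & <>~p, w0
3. ~[](~p -> p), w0
4. []p, w0
5. <>~p, w0
6. p, w0
7. ~(~p -> p), w1
8. ~p, w1
9. p, w1
Accessibility: w0Rw0, w0Rw1, w1Rw1
Branch closes: p and ~p both at w1.
All branches of the negation close; one closing branch shown above.

Valid in T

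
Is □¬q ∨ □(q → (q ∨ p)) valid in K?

Valid in K

Tableau for the negation ¬(□¬q ∨ □(q → (q ∨ p))):
1. ¬(□¬q ∨ □(q → (q ∨ p))), w0
2. ¬□¬q, w0   [¬∨-rule on 1]
3. ¬□(q → (q ∨ p)), w0   [¬∨-rule on 1]
4. q, w1   [¬□-rule on 2: fresh world w1, w0Rw1]
5. ¬(q → (q ∨ p)), w2   [¬□-rule on 3: fresh world w2, w0Rw2]
6. q, w2   [¬→-rule on 5]
7. ¬(q ∨ p), w2   [¬→-rule on 5]
8. ¬q, w2   [¬∨-rule on 7]
9. ¬p, w2   [¬∨-rule on 7]
Accessibility: w0Rw1, w0Rw2
Branch closes: q and ¬q both at w2.
All branches of the negation close; one closing branch shown above.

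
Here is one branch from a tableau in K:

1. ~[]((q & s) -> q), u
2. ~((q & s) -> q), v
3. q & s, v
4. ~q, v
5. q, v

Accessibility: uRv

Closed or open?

Both q and ~q appear at v.

Yes, closed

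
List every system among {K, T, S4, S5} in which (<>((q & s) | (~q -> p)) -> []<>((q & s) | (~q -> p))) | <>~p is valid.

T-tableau for the negation ~((<>((q & s) | (~q -> p)) -> []<>((q & s) | (~q -> p))) | <>~p):
1. ~((<>((q & s) | (~q -> p)) -> []<>((q & s) | (~q -> p))) | <>~p), w0
2. ~(<>((q & s) | (~q -> p)) -> []<>((q & s) | (~q -> p))), w0
3. ~<>~p, w0
4. <>((q & s) | (~q -> p)), w0
5. ~[]<>((q & s) | (~q -> p)), w0
6. p, w0
7. (q & s) | (~q -> p), w1
8. p, w1
9. ~q -> p, w1
10. ~<>((q & s) | (~q -> p)), w2
11. p, w2
12. ~((q & s) | (~q -> p)), w2
13. ~(q & s), w2
14. ~(~q -> p), w2
15. ~q, w2
16. ~p, w2
Accessibility: w0Rw0, w0Rw1, w0Rw2, w1Rw1, w2Rw2
Branch closes: p and ~p both at w2.
Every branch closes (one shown): valid in T, hence also in S4, S5 (every theorem of T is a theorem of S4 and S5).
K-tableau for the negation ~((<>((q & s) | (~q -> p)) -> []<>((q & s) | (~q -> p))) | <>~p):
1. ~((<>((q & s) | (~q -> p)) -> []<>((q & s) | (~q -> p))) | <>~p), w0
2. ~(<>((q & s) | (~q -> p)) -> []<>((q & s) | (~q -> p))), w0
3. ~<>~p, w0
4. <>((q & s) | (~q -> p)), w0
5. ~[]<>((q & s) | (~q -> p)), w0
6. (q & s) | (~q -> p), w1
7. p, w1
8. ~q -> p, w1
9. ~<>((q & s) | (~q -> p)), w2
10. p, w2
Accessibility: w0Rw1, w0Rw2
Complete open branch: countermodel on a K-frame, so not valid in K.

T, S4, S5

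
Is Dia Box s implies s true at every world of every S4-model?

No, not valid

Tableau for the negation not (Dia Box s implies s):
1. not (Dia Box s implies s), w0
2. Dia Box s, w0
3. not s, w0
4. Box s, w1
5. s, w1
Accessibility: w0Rw0, w0Rw1, w1Rw1
The negation has an open branch (countermodel exists).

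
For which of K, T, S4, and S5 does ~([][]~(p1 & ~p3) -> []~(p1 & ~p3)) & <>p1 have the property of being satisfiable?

K

K-tableau for the formula:
1. ~([][]~(p1 & ~p3) -> []~(p1 & ~p3)) & <>p1, 0
2. ~([][]~(p1 & ~p3) -> []~(p1 & ~p3)), 0
3. <>p1, 0
4. [][]~(p1 & ~p3), 0
5. ~[]~(p1 & ~p3), 0
6. p1, 1
7. []~(p1 & ~p3), 1
8. p1 & ~p3, 2
9. p1, 2
10. ~p3, 2
11. []~(p1 & ~p3), 2
Accessibility: 0R1, 0R2
Complete open branch: satisfiable in K.
T-tableau for the formula:
1. ~([][]~(p1 & ~p3) -> []~(p1 & ~p3)) & <>p1, 0
2. ~([][]~(p1 & ~p3) -> []~(p1 & ~p3)), 0
3. <>p1, 0
4. [][]~(p1 & ~p3), 0
5. ~[]~(p1 & ~p3), 0
6. []~(p1 & ~p3), 0
7. ~(p1 & ~p3), 0
8. p3, 0
9. p1, 1
10. []~(p1 & ~p3), 1
11. ~(p1 & ~p3), 1
12. p3, 1
13. p1 & ~p3, 2
14. p1, 2
15. ~p3, 2
16. []~(p1 & ~p3), 2
17. ~(p1 & ~p3), 2
18. p3, 2
Accessibility: 0R0, 0R1, 0R2, 1R1, 2R2
Branch closes: p3 and ~p3 both at 2.
Every branch closes (one shown): unsatisfiable in T, hence also in S4, S5 (every S4/S5-frame is a T-frame).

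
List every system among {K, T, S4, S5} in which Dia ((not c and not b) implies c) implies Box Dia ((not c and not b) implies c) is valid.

S5

S5-tableau for the negation not (Dia ((not c and not b) implies c) implies Box Dia ((not c and not b) implies c)):
1. not (Dia ((not c and not b) implies c) implies Box Dia ((not c and not b) implies c)), 0
2. Dia ((not c and not b) implies c), 0
3. not Box Dia ((not c and not b) implies c), 0
4. (not c and not b) implies c, 1
5. not (not c and not b), 1
6. b, 1
7. not Dia ((not c and not b) implies c), 2
8. not ((not c and not b) implies c), 0
9. not c and not b, 0
10. not c, 0
11. not b, 0
12. not ((not c and not b) implies c), 1
13. not c and not b, 1
14. not c, 1
15. not b, 1
Accessibility: 0R0, 0R1, 0R2, 1R0, 1R1, 1R2, 2R0, 2R1, 2R2
Branch closes: b and not b both at 1.
Every branch closes (one shown): valid in S5.
S4-tableau for the negation not (Dia ((not c and not b) implies c) implies Box Dia ((not c and not b) implies c)):
1. not (Dia ((not c and not b) implies c) implies Box Dia ((not c and not b) implies c)), 0
2. Dia ((not c and not b) implies c), 0
3. not Box Dia ((not c and not b) implies c), 0
4. (not c and not b) implies c, 1
5. c, 1
6. not Dia ((not c and not b) implies c), 2
7. not ((not c and not b) implies c), 2
8. not c and not b, 2
9. not c, 2
10. not b, 2
Accessibility: 0R0, 0R1, 0R2, 1R1, 2R2
Complete open branch: countermodel on an S4-frame, so not valid in S4, nor in K, T (the same frame is also a K-frame and a T-frame).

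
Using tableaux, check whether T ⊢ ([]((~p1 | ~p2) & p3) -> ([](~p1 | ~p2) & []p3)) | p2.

Tableau for the negation ~(([]((~p1 | ~p2) & p3) -> ([](~p1 | ~p2) & []p3)) | p2):
1. ~(([]((~p1 | ~p2) & p3) -> ([](~p1 | ~p2) & []p3)) | p2), 0
2. ~([]((~p1 | ~p2) & p3) -> ([](~p1 | ~p2) & []p3)), 0
3. ~p2, 0
4. []((~p1 | ~p2) & p3), 0
5. ~([](~p1 | ~p2) & []p3), 0
6. (~p1 | ~p2) & p3, 0
7. ~p1 | ~p2, 0
8. p3, 0
9. ~[](~p1 | ~p2), 0
10. ~(~p1 | ~p2), 1
11. p1, 1
12. p2, 1
13. (~p1 | ~p2) & p3, 1
14. ~p1 | ~p2, 1
15. p3, 1
16. ~p2, 1
Accessibility: 0R0, 0R1, 1R1
Branch closes: p2 and ~p2 both at 1.
All branches of the negation close; one closing branch shown above.

Valid in T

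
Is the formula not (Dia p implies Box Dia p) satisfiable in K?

1. not (Dia p implies Box Dia p), 0
2. Dia p, 0   [neg-implies-rule on 1]
3. not Box Dia p, 0   [neg-implies-rule on 1]
4. p, 1   [Dia-rule on 2: fresh world 1, 0R1]
5. not Dia p, 2   [neg-Box-rule on 3: fresh world 2, 0R2]
Accessibility: 0R1, 0R2

Satisfiable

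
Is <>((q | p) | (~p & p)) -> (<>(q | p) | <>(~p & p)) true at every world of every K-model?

Yes, valid

Tableau for the negation ~(<>((q | p) | (~p & p)) -> (<>(q | p) | <>(~p & p))):
1. ~(<>((q | p) | (~p & p)) -> (<>(q | p) | <>(~p & p))), 0
2. <>((q | p) | (~p & p)), 0
3. ~(<>(q | p) | <>(~p & p)), 0
4. ~<>(q | p), 0
5. ~<>(~p & p), 0
6. (q | p) | (~p & p), 1
7. ~(q | p), 1
8. ~q, 1
9. ~p, 1
10. ~(~p & p), 1
11. q | p, 1
12. p, 1
Accessibility: 0R1
Branch closes: p and ~p both at 1.
All branches of the negation close; one closing branch shown above.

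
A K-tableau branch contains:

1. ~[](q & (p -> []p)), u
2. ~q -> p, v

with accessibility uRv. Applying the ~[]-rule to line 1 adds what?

a fresh world w with uRw, and ~(q & (p -> []p)) at w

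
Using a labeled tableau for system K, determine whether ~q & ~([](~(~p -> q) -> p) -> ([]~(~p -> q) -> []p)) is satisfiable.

1. ~q & ~([](~(~p -> q) -> p) -> ([]~(~p -> q) -> []p)), 0
2. ~q, 0   [&-rule on 1]
3. ~([](~(~p -> q) -> p) -> ([]~(~p -> q) -> []p)), 0   [&-rule on 1]
4. [](~(~p -> q) -> p), 0   [~->-rule on 3]
5. ~([]~(~p -> q) -> []p), 0   [~->-rule on 3]
6. []~(~p -> q), 0   [~->-rule on 5]
7. ~[]p, 0   [~->-rule on 5]
8. ~p, 1   [~[]-rule on 7: fresh world 1, 0R1]
9. ~(~p -> q) -> p, 1   [[]-rule on 4 via 0R1]
10. ~(~p -> q), 1   [[]-rule on 6 via 0R1]
11. ~q, 1   [~->-rule on 10]
12. ~p -> q, 1   [->-rule on 9 (branches; this branch)]
13. q, 1   [->-rule on 12 (branches; this branch)]
Accessibility: 0R1
Branch closes: q and ~q both at 1.
(One branch shown.) All branches close.

No, unsatisfiable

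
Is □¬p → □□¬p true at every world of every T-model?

Tableau for the negation ¬(□¬p → □□¬p):
1. ¬(□¬p → □□¬p), u
2. □¬p, u
3. ¬□□¬p, u
4. ¬p, u
5. ¬□¬p, v
6. ¬p, v
7. p, w
Accessibility: uRu, uRv, vRv, vRw, wRw
The negation has an open branch (countermodel exists).

Invalid (countermodel exists)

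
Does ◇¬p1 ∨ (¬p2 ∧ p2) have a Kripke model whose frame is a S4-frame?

Satisfiable

1. ◇¬p1 ∨ (¬p2 ∧ p2), u
2. ◇¬p1, u
3. ¬p1, v
Accessibility: uRu, uRv, vRv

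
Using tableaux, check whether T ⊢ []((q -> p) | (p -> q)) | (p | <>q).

Valid in T

Tableau for the negation ~([]((q -> p) | (p -> q)) | (p | <>q)):
1. ~([]((q -> p) | (p -> q)) | (p | <>q)), 0
2. ~[]((q -> p) | (p -> q)), 0   [~|-rule on 1]
3. ~(p | <>q), 0   [~|-rule on 1]
4. ~p, 0   [~|-rule on 3]
5. ~<>q, 0   [~|-rule on 3]
6. ~q, 0   [~<>-rule on 5 via 0R0]
7. ~((q -> p) | (p -> q)), 1   [~[]-rule on 2: fresh world 1, 0R1]
8. ~(q -> p), 1   [~|-rule on 7]
9. ~(p -> q), 1   [~|-rule on 7]
10. q, 1   [~->-rule on 8]
11. ~p, 1   [~->-rule on 8]
12. p, 1   [~->-rule on 9]
13. ~q, 1   [~->-rule on 9]
Accessibility: 0R0, 0R1, 1R1
Branch closes: p and ~p both at 1.
Every branch of the negation's tableau closes; the branch above is one of them.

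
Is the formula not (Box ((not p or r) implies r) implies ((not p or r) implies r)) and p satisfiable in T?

1. not (Box ((not p or r) implies r) implies ((not p or r) implies r)) and p, u
2. not (Box ((not p or r) implies r) implies ((not p or r) implies r)), u
3. p, u
4. Box ((not p or r) implies r), u
5. not ((not p or r) implies r), u
6. not p or r, u
7. not r, u
8. (not p or r) implies r, u
9. r, u
Accessibility: uRu
Branch closes: r and not r both at u.
(One branch shown.) All branches close.

Unsatisfiable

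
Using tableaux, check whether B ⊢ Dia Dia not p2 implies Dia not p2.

Not valid

Tableau for the negation not (Dia Dia not p2 implies Dia not p2):
1. not (Dia Dia not p2 implies Dia not p2), 0
2. Dia Dia not p2, 0   [neg-implies-rule on 1]
3. not Dia not p2, 0   [neg-implies-rule on 1]
4. p2, 0   [neg-Dia-rule on 3 via 0R0]
5. Dia not p2, 1   [Dia-rule on 2: fresh world 1, 0R1]
6. p2, 1   [neg-Dia-rule on 3 via 0R1]
7. not p2, 2   [Dia-rule on 5: fresh world 2, 1R2]
Accessibility: 0R0, 0R1, 1R0, 1R1, 1R2, 2R1, 2R2
The negation has an open branch (countermodel exists).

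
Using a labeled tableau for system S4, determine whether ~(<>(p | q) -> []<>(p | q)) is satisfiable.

1. ~(<>(p | q) -> []<>(p | q)), 0
2. <>(p | q), 0
3. ~[]<>(p | q), 0
4. p | q, 1
5. q, 1
6. ~<>(p | q), 2
7. ~(p | q), 2
8. ~p, 2
9. ~q, 2
Accessibility: 0R0, 0R1, 0R2, 1R1, 2R2

Satisfiable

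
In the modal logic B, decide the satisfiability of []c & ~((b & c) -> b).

Unsatisfiable

1. []c & ~((b & c) -> b), 0
2. []c, 0
3. ~((b & c) -> b), 0
4. b & c, 0
5. ~b, 0
6. b, 0
7. c, 0
Accessibility: 0R0
Branch closes: b and ~b both at 0.
(One branch shown.) All branches close.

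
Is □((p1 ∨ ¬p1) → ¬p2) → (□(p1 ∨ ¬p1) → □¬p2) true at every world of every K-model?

Tableau for the negation ¬(□((p1 ∨ ¬p1) → ¬p2) → (□(p1 ∨ ¬p1) → □¬p2)):
1. ¬(□((p1 ∨ ¬p1) → ¬p2) → (□(p1 ∨ ¬p1) → □¬p2)), u
2. □((p1 ∨ ¬p1) → ¬p2), u   [¬→-rule on 1]
3. ¬(□(p1 ∨ ¬p1) → □¬p2), u   [¬→-rule on 1]
4. □(p1 ∨ ¬p1), u   [¬→-rule on 3]
5. ¬□¬p2, u   [¬→-rule on 3]
6. p2, v   [¬□-rule on 5: fresh world v, uRv]
7. (p1 ∨ ¬p1) → ¬p2, v   [□-rule on 2 via uRv]
8. p1 ∨ ¬p1, v   [□-rule on 4 via uRv]
9. ¬(p1 ∨ ¬p1), v   [→-rule on 7 (branches; this branch)]
10. ¬p1, v   [¬∨-rule on 9]
11. p1, v   [¬∨-rule on 9]
Accessibility: uRv
Branch closes: p1 and ¬p1 both at v.
All branches of the negation close; one closing branch shown above.

Valid in K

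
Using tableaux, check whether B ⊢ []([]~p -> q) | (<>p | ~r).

No, not valid

Tableau for the negation ~([]([]~p -> q) | (<>p | ~r)):
1. ~([]([]~p -> q) | (<>p | ~r)), w0
2. ~[]([]~p -> q), w0
3. ~(<>p | ~r), w0
4. ~<>p, w0
5. r, w0
6. ~p, w0
7. ~([]~p -> q), w1
8. []~p, w1
9. ~q, w1
10. ~p, w1
Accessibility: w0Rw0, w0Rw1, w1Rw0, w1Rw1
The negation has an open branch (countermodel exists).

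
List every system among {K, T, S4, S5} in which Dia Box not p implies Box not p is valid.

S5

S4-tableau for the negation not (Dia Box not p implies Box not p):
1. not (Dia Box not p implies Box not p), u
2. Dia Box not p, u
3. not Box not p, u
4. Box not p, v
5. not p, v
6. p, w
Accessibility: uRu, uRv, uRw, vRv, wRw
Complete open branch: countermodel on an S4-frame, so not valid in S4, nor in K, T (the same frame is also a K-frame and a T-frame).
S5-tableau for the negation not (Dia Box not p implies Box not p):
1. not (Dia Box not p implies Box not p), u
2. Dia Box not p, u
3. not Box not p, u
4. Box not p, v
5. not p, u
6. not p, v
7. p, w
8. not p, w
Accessibility: uRu, uRv, uRw, vRu, vRv, vRw, wRu, wRv, wRw
Branch closes: p and not p both at w.
Every branch closes (one shown): valid in S5.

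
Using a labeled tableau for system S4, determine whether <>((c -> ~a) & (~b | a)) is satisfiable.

1. <>((c -> ~a) & (~b | a)), 0
2. (c -> ~a) & (~b | a), 1   [<>-rule on 1: fresh world 1, 0R1]
3. c -> ~a, 1   [&-rule on 2]
4. ~b | a, 1   [&-rule on 2]
5. ~a, 1   [->-rule on 3 (branches; this branch)]
6. ~b, 1   [|-rule on 4 (branches; this branch)]
Accessibility: 0R0, 0R1, 1R1

Satisfiable (open branch found)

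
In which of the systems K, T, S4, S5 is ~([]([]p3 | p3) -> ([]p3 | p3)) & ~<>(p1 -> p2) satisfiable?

K

T-tableau for the formula:
1. ~([]([]p3 | p3) -> ([]p3 | p3)) & ~<>(p1 -> p2), w0
2. ~([]([]p3 | p3) -> ([]p3 | p3)), w0
3. ~<>(p1 -> p2), w0
4. []([]p3 | p3), w0
5. ~([]p3 | p3), w0
6. ~[]p3, w0
7. ~p3, w0
8. ~(p1 -> p2), w0
9. p1, w0
10. ~p2, w0
11. []p3 | p3, w0
12. []p3, w0
13. p3, w0
Accessibility: w0Rw0
Branch closes: p3 and ~p3 both at w0.
Every branch closes (one shown): unsatisfiable in T, hence also in S4, S5 (every S4/S5-frame is a T-frame).
K-tableau for the formula:
1. ~([]([]p3 | p3) -> ([]p3 | p3)) & ~<>(p1 -> p2), w0
2. ~([]([]p3 | p3) -> ([]p3 | p3)), w0
3. ~<>(p1 -> p2), w0
4. []([]p3 | p3), w0
5. ~([]p3 | p3), w0
6. ~[]p3, w0
7. ~p3, w0
8. ~p3, w1
9. ~(p1 -> p2), w1
10. p1, w1
11. ~p2, w1
12. []p3 | p3, w1
13. []p3, w1
Accessibility: w0Rw1
Complete open branch: satisfiable in K.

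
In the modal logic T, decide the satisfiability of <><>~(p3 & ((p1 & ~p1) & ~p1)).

Yes, satisfiable

1. <><>~(p3 & ((p1 & ~p1) & ~p1)), 0
2. <>~(p3 & ((p1 & ~p1) & ~p1)), 1   [<>-rule on 1: fresh world 1, 0R1]
3. ~(p3 & ((p1 & ~p1) & ~p1)), 2   [<>-rule on 2: fresh world 2, 1R2]
4. ~((p1 & ~p1) & ~p1), 2   [~&-rule on 3 (branches; this branch)]
5. p1, 2   [~&-rule on 4 (branches; this branch)]
Accessibility: 0R0, 0R1, 1R1, 1R2, 2R2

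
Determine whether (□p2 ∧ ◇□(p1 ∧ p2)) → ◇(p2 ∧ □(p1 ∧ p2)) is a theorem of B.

Yes, valid

Tableau for the negation ¬((□p2 ∧ ◇□(p1 ∧ p2)) → ◇(p2 ∧ □(p1 ∧ p2))):
1. ¬((□p2 ∧ ◇□(p1 ∧ p2)) → ◇(p2 ∧ □(p1 ∧ p2))), 0
2. □p2 ∧ ◇□(p1 ∧ p2), 0   [¬→-rule on 1]
3. ¬◇(p2 ∧ □(p1 ∧ p2)), 0   [¬→-rule on 1]
4. □p2, 0   [∧-rule on 2]
5. ◇□(p1 ∧ p2), 0   [∧-rule on 2]
6. ¬(p2 ∧ □(p1 ∧ p2)), 0   [¬◇-rule on 3 via 0R0]
7. p2, 0   [□-rule on 4 via 0R0]
8. ¬□(p1 ∧ p2), 0   [¬∧-rule on 6 (branches; this branch)]
9. □(p1 ∧ p2), 1   [◇-rule on 5: fresh world 1, 0R1]
10. ¬(p2 ∧ □(p1 ∧ p2)), 1   [¬◇-rule on 3 via 0R1]
11. p2, 1   [□-rule on 4 via 0R1]
12. p1 ∧ p2, 0   [□-rule on 9 via 1R0]
13. p1, 0   [∧-rule on 12]
14. p1 ∧ p2, 1   [□-rule on 9 via 1R1]
15. p1, 1   [∧-rule on 14]
16. ¬□(p1 ∧ p2), 1   [¬∧-rule on 10 (branches; this branch)]
17. ¬(p1 ∧ p2), 2   [¬□-rule on 8: fresh world 2, 0R2]
18. ¬(p2 ∧ □(p1 ∧ p2)), 2   [¬◇-rule on 3 via 0R2]
19. p2, 2   [□-rule on 4 via 0R2]
20. ¬p1, 2   [¬∧-rule on 17 (branches; this branch)]
21. ¬□(p1 ∧ p2), 2   [¬∧-rule on 18 (branches; this branch)]
22. ¬(p1 ∧ p2), 3   [¬□-rule on 16: fresh world 3, 1R3]
23. p1 ∧ p2, 3   [□-rule on 9 via 1R3]
24. p1, 3   [∧-rule on 23]
25. p2, 3   [∧-rule on 23]
26. ¬p2, 3   [¬∧-rule on 22 (branches; this branch)]
Accessibility: 0R0, 0R1, 0R2, 1R0, 1R1, 1R3, 2R0, 2R2, 3R1, 3R3
Branch closes: p2 and ¬p2 both at 3.
All branches of the negation close; one closing branch shown above.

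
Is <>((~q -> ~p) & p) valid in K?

Tableau for the negation ~<>((~q -> ~p) & p):
1. ~<>((~q -> ~p) & p), w0
The negation has an open branch (countermodel exists).

Invalid (countermodel exists)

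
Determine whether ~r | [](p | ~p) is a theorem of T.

Tableau for the negation ~(~r | [](p | ~p)):
1. ~(~r | [](p | ~p)), 0
2. r, 0   [~|-rule on 1]
3. ~[](p | ~p), 0   [~|-rule on 1]
4. ~(p | ~p), 1   [~[]-rule on 3: fresh world 1, 0R1]
5. ~p, 1   [~|-rule on 4]
6. p, 1   [~|-rule on 4]
Accessibility: 0R0, 0R1, 1R1
Branch closes: p and ~p both at 1.
All branches of the negation close; one closing branch shown above.

Yes, valid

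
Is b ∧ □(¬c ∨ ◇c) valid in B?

Not valid

Tableau for the negation ¬(b ∧ □(¬c ∨ ◇c)):
1. ¬(b ∧ □(¬c ∨ ◇c)), w0
2. ¬b, w0
Accessibility: w0Rw0
The negation has an open branch (countermodel exists).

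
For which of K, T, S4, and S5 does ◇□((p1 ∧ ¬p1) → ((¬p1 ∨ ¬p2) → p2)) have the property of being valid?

T-tableau for the negation ¬◇□((p1 ∧ ¬p1) → ((¬p1 ∨ ¬p2) → p2)):
1. ¬◇□((p1 ∧ ¬p1) → ((¬p1 ∨ ¬p2) → p2)), u
2. ¬□((p1 ∧ ¬p1) → ((¬p1 ∨ ¬p2) → p2)), u
3. ¬((p1 ∧ ¬p1) → ((¬p1 ∨ ¬p2) → p2)), v
4. p1 ∧ ¬p1, v
5. ¬((¬p1 ∨ ¬p2) → p2), v
6. p1, v
7. ¬p1, v
Accessibility: uRu, uRv, vRv
Branch closes: p1 and ¬p1 both at v.
Every branch closes (one shown): valid in T, hence also in S4, S5 (every theorem of T is a theorem of S4 and S5).
K-tableau for the negation ¬◇□((p1 ∧ ¬p1) → ((¬p1 ∨ ¬p2) → p2)):
1. ¬◇□((p1 ∧ ¬p1) → ((¬p1 ∨ ¬p2) → p2)), u
Complete open branch: countermodel on a K-frame, so not valid in K.

T, S4, S5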